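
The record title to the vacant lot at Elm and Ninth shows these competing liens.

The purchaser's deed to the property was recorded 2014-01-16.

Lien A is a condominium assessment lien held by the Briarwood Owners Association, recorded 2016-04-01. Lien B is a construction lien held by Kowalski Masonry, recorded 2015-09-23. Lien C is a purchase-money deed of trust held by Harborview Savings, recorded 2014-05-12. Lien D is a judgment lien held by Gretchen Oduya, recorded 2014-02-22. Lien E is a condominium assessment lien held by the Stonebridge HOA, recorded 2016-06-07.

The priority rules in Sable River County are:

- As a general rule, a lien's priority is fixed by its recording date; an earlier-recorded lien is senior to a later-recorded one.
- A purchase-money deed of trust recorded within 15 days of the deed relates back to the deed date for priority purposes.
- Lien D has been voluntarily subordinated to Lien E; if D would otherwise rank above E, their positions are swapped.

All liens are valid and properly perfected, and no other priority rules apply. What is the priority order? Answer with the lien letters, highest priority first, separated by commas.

Adjusting effective dates: C was recorded 116 days after the deed — beyond 15 days — so no relation-back applies.
Sorted by effective date: D (2014-02-22), C (2014-05-12), B (2015-09-23), A (2016-04-01), E (2016-06-07).
D would otherwise be senior to E, so under the subordination agreement D and E exchange positions.

E, C, B, A, D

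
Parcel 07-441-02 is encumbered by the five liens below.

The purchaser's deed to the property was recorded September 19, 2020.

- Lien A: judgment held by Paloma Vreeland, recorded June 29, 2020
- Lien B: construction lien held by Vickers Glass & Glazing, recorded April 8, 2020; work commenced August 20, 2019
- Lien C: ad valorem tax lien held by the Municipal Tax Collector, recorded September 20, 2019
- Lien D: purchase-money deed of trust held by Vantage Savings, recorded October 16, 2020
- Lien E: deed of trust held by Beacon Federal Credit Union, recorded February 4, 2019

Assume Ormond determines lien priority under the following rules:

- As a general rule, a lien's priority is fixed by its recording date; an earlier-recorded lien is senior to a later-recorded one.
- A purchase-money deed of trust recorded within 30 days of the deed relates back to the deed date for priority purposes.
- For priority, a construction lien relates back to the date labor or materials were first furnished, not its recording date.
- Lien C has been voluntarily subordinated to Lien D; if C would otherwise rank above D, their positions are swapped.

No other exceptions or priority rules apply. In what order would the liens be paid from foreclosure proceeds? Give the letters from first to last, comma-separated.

Effective dates after the stated exceptions: B relates back to August 20, 2019 (work commenced); D's effective date is the deed date, September 19, 2020.
By effective date, earliest first: E (February 4, 2019), B (August 20, 2019), C (September 20, 2019), A (June 29, 2020), D (September 19, 2020).
The subordination applies — C was senior to D — so C and D swap.

E, B, D, A, C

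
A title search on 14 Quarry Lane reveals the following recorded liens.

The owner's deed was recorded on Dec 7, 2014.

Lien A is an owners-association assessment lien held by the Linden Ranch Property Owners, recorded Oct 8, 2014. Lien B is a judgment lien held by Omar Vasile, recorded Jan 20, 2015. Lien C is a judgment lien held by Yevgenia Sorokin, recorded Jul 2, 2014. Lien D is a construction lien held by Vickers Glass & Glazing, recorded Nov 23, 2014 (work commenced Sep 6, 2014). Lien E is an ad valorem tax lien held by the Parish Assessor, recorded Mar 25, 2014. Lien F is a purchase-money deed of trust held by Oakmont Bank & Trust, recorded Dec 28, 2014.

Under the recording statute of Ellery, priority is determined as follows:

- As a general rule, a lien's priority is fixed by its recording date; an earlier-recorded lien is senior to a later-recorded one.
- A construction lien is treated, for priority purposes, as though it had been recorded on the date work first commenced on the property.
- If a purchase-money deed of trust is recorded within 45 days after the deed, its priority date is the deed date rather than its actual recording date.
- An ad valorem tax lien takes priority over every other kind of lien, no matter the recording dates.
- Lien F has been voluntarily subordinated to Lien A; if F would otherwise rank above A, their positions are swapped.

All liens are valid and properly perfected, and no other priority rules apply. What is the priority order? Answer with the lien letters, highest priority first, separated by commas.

E, C, D, A, F, B

Adjusting effective dates: D relates back to Sep 6, 2014 (work commenced); F's effective date is the deed date, Dec 7, 2014.
E, as an ad valorem tax lien, has superpriority and ranks first.
Among the remaining liens, by effective date: C (Jul 2, 2014), D (Sep 6, 2014), A (Oct 8, 2014), F (Dec 7, 2014), B (Jan 20, 2015).
F already ranks below A; the subordination has no effect.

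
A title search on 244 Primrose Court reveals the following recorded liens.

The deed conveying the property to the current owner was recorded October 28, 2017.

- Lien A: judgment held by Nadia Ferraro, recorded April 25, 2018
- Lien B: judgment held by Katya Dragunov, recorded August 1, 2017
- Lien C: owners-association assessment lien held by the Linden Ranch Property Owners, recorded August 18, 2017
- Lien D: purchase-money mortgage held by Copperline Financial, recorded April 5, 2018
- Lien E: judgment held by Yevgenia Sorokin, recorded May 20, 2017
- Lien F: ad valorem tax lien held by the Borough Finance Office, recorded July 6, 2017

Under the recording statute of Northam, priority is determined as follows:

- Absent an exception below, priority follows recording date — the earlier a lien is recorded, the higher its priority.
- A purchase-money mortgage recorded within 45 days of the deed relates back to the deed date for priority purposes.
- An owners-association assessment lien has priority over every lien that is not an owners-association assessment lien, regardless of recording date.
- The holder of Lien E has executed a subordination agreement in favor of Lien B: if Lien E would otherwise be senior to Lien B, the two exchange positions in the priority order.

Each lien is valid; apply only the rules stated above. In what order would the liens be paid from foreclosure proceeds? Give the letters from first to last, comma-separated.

First, effective dates: D was recorded 159 days after the deed — beyond 45 days — so no relation-back applies.
C is an owners-association assessment lien and takes priority over every other lien.
Among the remaining liens, by effective date: E (May 20, 2017), F (July 6, 2017), B (August 1, 2017), D (April 5, 2018), A (April 25, 2018).
The subordination applies — E was senior to B — so E and B swap.

C, B, F, E, D, A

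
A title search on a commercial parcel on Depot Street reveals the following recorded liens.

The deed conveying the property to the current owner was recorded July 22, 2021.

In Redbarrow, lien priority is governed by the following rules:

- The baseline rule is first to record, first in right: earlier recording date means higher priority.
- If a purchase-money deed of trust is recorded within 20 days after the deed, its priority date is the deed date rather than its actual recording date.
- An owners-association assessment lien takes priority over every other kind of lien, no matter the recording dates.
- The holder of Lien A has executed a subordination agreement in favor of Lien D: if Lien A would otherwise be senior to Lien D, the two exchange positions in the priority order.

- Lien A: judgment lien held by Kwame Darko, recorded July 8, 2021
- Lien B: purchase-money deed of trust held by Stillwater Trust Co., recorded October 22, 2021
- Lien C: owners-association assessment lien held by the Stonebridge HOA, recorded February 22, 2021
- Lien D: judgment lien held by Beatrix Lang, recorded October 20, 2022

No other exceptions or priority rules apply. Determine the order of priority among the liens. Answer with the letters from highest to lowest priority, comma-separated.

C, D, B, A

Effective dates after the stated exceptions: B was recorded 92 days after the deed, outside the 20-day window, so it keeps its recording date.
C is an owners-association assessment lien and takes priority over every other lien.
The other liens, earliest effective date first: A (July 8, 2021), B (October 22, 2021), D (October 20, 2022).
A would otherwise be senior to D, so under the subordination agreement A and D exchange positions.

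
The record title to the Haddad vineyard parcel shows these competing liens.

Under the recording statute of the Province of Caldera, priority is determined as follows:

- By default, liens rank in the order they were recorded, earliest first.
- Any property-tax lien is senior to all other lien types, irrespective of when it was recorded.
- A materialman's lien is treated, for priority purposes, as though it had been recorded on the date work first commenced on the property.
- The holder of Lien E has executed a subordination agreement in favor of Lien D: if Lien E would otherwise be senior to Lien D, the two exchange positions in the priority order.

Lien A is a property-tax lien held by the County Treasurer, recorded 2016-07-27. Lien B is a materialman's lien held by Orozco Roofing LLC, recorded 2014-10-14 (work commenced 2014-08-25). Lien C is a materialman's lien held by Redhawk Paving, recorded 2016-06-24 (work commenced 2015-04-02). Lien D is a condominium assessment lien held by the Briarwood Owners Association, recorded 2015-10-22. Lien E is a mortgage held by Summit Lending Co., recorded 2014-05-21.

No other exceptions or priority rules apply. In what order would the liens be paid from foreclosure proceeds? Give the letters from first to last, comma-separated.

A, D, B, C, E

First, effective dates: B relates back to 2014-08-25 (work commenced); C relates back to 2015-04-02 (work commenced).
A, as a property-tax lien, has superpriority and ranks first.
The other liens, earliest effective date first: E (2014-05-21), B (2014-08-25), C (2015-04-02), D (2015-10-22).
E would otherwise be senior to D, so under the subordination agreement E and D exchange positions.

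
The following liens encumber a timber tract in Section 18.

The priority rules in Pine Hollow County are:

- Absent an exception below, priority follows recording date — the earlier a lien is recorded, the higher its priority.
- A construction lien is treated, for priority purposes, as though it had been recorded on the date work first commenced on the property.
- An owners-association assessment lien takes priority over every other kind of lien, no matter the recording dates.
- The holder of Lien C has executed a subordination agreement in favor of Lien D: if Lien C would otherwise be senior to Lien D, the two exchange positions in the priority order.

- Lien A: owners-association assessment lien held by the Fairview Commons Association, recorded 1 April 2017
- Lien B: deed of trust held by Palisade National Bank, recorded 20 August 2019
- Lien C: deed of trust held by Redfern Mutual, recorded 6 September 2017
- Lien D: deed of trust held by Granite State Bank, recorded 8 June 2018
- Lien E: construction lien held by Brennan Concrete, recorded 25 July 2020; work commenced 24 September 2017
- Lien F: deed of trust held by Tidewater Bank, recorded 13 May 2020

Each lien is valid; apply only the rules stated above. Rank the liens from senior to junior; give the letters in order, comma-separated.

Effective dates: E is treated as recorded 24 September 2017, the work-commencement date.
A is an owners-association assessment lien and takes priority over every other lien.
Remaining liens by effective date: C (6 September 2017), E (24 September 2017), D (8 June 2018), B (20 August 2019), F (13 May 2020).
C would otherwise be senior to D, so under the subordination agreement C and D exchange positions.

A, D, E, C, B, F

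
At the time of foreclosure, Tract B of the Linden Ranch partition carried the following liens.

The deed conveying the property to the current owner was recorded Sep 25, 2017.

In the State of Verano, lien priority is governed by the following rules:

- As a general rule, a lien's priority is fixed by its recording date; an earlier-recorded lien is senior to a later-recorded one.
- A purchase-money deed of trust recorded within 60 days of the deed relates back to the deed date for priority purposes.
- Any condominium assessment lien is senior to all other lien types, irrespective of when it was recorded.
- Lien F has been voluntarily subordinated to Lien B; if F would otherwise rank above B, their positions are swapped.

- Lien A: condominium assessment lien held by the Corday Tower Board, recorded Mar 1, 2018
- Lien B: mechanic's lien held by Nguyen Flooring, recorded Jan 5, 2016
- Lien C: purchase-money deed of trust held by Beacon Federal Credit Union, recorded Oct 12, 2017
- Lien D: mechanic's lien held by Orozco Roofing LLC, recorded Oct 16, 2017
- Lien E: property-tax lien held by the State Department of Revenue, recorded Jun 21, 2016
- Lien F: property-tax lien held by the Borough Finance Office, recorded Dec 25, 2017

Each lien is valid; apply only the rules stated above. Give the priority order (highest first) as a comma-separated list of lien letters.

First, effective dates: C relates back to the deed date Sep 25, 2017.
As a condominium assessment lien, A is senior to every other lien.
Ordering the rest by effective date: B (Jan 5, 2016), E (Jun 21, 2016), C (Sep 25, 2017), D (Oct 16, 2017), F (Dec 25, 2017).
F already ranks below B; the subordination has no effect.

A, B, E, C, D, F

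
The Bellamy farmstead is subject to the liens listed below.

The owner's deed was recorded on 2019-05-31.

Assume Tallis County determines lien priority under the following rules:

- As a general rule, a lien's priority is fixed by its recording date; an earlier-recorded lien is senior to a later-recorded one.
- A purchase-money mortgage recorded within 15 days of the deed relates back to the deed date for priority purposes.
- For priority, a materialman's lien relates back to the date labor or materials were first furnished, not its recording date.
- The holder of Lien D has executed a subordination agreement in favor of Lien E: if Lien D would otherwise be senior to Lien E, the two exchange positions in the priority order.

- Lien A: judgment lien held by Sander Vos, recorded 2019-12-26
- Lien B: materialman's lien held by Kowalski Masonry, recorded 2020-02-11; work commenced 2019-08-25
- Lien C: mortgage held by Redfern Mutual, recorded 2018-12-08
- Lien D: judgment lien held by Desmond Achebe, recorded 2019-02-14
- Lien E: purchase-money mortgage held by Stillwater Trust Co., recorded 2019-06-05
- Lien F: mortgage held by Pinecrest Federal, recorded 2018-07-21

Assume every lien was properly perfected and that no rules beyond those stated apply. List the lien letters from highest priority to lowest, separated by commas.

F, C, E, D, B, A

First, effective dates: B's effective date is 2019-08-25, when work began; E was recorded within the 15-day window, so its effective date is the deed date 2019-05-31.
Sorted by effective date: F (2018-07-21), C (2018-12-08), D (2019-02-14), E (2019-05-31), B (2019-08-25), A (2019-12-26).
Because D would otherwise rank above E, the subordination swaps them.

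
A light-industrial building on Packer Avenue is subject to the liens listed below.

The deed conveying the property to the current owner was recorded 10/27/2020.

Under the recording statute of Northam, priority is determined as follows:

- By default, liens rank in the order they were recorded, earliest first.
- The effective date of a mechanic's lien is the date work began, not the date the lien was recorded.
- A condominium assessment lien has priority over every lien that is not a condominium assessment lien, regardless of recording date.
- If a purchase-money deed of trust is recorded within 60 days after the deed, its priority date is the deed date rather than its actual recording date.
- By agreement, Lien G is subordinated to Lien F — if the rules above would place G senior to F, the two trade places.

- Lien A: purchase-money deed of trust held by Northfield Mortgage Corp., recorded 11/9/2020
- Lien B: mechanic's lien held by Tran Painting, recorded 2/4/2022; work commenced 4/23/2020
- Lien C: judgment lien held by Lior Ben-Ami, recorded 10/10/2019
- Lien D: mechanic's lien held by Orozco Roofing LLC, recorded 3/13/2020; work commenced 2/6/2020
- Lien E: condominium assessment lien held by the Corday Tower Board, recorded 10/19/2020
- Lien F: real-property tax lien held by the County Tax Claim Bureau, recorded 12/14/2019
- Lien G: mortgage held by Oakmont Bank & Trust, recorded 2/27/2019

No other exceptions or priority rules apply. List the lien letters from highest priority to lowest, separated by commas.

E, F, C, G, D, B, A

Adjusting effective dates: A was recorded within the 60-day window, so its effective date is the deed date 10/27/2020; B is treated as recorded 4/23/2020, the work-commencement date; D's effective date is 2/6/2020, when work began.
As a condominium assessment lien, E is senior to every other lien.
Ordering the rest by effective date: G (2/27/2019), C (10/10/2019), F (12/14/2019), D (2/6/2020), B (4/23/2020), A (10/27/2020).
G would otherwise be senior to F, so under the subordination agreement G and F exchange positions.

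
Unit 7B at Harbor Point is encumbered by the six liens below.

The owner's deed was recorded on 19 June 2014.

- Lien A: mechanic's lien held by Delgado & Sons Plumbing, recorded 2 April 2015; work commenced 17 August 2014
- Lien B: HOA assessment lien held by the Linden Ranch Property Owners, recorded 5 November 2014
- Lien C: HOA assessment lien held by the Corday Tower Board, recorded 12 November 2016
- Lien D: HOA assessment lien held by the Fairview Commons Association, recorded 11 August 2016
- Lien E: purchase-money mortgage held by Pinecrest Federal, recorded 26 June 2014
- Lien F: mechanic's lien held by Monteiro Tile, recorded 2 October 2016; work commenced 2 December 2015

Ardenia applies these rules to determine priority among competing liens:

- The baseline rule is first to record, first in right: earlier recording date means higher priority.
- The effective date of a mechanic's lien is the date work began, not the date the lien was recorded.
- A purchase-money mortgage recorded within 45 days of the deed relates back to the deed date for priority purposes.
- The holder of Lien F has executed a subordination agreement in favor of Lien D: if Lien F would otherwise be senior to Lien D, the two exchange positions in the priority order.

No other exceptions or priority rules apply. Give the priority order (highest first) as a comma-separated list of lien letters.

Adjusting effective dates: A's effective date is 17 August 2014, when work began; E was recorded within the 45-day window, so its effective date is the deed date 19 June 2014; F relates back to 2 December 2015 (work commenced).
By effective date, earliest first: E (19 June 2014), A (17 August 2014), B (5 November 2014), F (2 December 2015), D (11 August 2016), C (12 November 2016).
The subordination applies — F was senior to D — so F and D swap.

E, A, B, D, F, C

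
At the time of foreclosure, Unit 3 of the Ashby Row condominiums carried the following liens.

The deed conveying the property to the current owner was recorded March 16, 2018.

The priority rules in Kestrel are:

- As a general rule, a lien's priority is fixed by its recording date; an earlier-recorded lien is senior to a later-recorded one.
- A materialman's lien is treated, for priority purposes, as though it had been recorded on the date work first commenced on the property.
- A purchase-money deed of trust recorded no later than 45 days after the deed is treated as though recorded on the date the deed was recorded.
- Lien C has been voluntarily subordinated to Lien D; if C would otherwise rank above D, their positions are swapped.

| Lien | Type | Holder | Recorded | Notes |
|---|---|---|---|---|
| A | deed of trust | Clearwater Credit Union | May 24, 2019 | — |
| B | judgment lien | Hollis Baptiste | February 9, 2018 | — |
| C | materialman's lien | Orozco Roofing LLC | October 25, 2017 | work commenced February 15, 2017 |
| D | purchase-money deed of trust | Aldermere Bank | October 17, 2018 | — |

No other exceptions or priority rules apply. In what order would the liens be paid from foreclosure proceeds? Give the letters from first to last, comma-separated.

D, B, C, A

Effective dates after the stated exceptions: C relates back to February 15, 2017 (work commenced); D was recorded 215 days after the deed — beyond 45 days — so no relation-back applies.
Sorted by effective date: C (February 15, 2017), B (February 9, 2018), D (October 17, 2018), A (May 24, 2019).
Because C would otherwise rank above D, the subordination swaps them.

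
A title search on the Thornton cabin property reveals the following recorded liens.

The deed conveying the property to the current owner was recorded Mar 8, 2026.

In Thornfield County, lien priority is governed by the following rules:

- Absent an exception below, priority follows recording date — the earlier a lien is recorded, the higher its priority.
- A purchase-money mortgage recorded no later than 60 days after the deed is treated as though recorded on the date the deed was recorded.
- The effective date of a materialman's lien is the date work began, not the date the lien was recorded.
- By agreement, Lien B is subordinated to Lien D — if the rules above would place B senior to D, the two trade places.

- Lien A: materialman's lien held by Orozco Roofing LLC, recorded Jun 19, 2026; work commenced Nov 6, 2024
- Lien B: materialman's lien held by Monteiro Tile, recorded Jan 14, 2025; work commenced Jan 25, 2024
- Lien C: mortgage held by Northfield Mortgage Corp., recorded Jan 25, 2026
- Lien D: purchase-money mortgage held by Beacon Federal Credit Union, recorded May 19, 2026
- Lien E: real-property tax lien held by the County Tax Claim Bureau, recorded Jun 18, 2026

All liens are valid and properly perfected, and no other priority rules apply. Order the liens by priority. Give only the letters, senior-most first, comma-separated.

Effective dates: A is treated as recorded Nov 6, 2024, the work-commencement date; B relates back to Jan 25, 2024 (work commenced); D missed the 60-day window (72 days after the deed), so its recording date stands.
By effective date: B (Jan 25, 2024), A (Nov 6, 2024), C (Jan 25, 2026), D (May 19, 2026), E (Jun 18, 2026).
The subordination applies — B was senior to D — so B and D swap.

D, A, C, B, E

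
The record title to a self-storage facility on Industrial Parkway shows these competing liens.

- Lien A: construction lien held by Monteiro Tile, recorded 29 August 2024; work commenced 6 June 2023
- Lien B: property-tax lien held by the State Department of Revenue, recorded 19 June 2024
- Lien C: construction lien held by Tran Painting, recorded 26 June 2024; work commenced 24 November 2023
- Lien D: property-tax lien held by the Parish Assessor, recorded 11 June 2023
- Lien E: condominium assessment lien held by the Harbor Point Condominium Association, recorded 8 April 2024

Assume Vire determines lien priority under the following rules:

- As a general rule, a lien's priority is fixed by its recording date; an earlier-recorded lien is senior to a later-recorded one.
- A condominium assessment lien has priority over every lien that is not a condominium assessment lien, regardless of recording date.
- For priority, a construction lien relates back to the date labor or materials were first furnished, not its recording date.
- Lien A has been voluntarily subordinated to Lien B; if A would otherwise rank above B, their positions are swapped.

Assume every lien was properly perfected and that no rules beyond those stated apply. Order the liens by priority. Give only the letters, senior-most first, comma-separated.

E, B, D, C, A

Effective dates: A's effective date is 6 June 2023, when work began; C is treated as recorded 24 November 2023, the work-commencement date.
E, as a condominium assessment lien, has superpriority and ranks first.
The other liens, earliest effective date first: A (6 June 2023), D (11 June 2023), C (24 November 2023), B (19 June 2024).
The subordination applies — A was senior to B — so A and B swap.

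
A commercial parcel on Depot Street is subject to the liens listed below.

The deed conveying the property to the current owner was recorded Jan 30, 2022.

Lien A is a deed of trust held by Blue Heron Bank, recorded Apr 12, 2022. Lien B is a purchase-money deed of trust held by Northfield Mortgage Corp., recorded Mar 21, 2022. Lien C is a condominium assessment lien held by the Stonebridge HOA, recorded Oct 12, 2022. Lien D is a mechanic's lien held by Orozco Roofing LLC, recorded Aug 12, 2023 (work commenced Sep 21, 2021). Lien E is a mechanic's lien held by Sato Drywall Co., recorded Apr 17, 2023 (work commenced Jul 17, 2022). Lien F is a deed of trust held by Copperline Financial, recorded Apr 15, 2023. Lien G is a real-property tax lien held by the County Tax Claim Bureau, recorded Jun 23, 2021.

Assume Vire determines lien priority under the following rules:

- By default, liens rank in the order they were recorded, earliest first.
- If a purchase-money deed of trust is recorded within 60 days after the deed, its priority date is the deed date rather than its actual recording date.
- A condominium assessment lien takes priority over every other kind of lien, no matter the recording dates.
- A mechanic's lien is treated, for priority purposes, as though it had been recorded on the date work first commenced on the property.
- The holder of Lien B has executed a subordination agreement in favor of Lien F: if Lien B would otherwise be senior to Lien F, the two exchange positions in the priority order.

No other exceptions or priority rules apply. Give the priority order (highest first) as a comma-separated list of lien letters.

Adjusting effective dates: B's effective date is the deed date, Jan 30, 2022; D's effective date is Sep 21, 2021, when work began; E relates back to Jul 17, 2022 (work commenced).
C is a condominium assessment lien and takes priority over every other lien.
Ordering the rest by effective date: G (Jun 23, 2021), D (Sep 21, 2021), B (Jan 30, 2022), A (Apr 12, 2022), E (Jul 17, 2022), F (Apr 15, 2023).
The subordination applies — B was senior to F — so B and F swap.

C, G, D, F, A, E, B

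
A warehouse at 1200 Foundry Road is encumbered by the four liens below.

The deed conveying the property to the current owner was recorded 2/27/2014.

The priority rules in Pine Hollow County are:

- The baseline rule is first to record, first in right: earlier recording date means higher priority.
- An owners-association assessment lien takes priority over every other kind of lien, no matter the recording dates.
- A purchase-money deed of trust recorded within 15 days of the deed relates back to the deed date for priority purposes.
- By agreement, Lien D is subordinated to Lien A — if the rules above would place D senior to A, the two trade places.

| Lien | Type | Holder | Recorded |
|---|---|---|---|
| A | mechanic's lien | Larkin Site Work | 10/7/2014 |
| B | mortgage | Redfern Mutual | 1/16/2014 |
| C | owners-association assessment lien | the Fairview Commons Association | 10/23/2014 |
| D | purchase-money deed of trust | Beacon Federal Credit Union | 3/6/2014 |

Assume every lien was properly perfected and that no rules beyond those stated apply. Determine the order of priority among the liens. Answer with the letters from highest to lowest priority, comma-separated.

C, B, A, D

Effective dates after the stated exceptions: D relates back to the deed date 2/27/2014.
As an owners-association assessment lien, C is senior to every other lien.
The other liens, earliest effective date first: B (1/16/2014), D (2/27/2014), A (10/7/2014).
D is senior to A before the subordination, so the two trade places.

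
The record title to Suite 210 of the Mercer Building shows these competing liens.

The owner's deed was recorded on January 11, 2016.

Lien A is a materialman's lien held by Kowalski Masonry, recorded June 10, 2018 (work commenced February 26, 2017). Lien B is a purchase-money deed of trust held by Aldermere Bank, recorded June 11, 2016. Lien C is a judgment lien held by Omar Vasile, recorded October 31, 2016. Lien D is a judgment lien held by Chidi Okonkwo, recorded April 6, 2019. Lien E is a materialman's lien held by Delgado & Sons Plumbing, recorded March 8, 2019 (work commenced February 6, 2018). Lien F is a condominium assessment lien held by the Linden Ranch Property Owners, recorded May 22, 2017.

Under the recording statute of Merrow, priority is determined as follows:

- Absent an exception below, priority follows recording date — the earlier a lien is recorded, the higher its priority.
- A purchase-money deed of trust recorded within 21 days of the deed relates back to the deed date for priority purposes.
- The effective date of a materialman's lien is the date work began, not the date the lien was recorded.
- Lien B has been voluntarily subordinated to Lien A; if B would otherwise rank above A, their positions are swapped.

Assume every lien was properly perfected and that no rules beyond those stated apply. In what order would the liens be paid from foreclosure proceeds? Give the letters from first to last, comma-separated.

A, C, B, F, E, D

Effective dates: A is treated as recorded February 26, 2017, the work-commencement date; B was recorded 152 days after the deed, outside the 21-day window, so it keeps its recording date; E is treated as recorded February 6, 2018, the work-commencement date.
By effective date: B (June 11, 2016), C (October 31, 2016), A (February 26, 2017), F (May 22, 2017), E (February 6, 2018), D (April 6, 2019).
B would otherwise be senior to A, so under the subordination agreement B and A exchange positions.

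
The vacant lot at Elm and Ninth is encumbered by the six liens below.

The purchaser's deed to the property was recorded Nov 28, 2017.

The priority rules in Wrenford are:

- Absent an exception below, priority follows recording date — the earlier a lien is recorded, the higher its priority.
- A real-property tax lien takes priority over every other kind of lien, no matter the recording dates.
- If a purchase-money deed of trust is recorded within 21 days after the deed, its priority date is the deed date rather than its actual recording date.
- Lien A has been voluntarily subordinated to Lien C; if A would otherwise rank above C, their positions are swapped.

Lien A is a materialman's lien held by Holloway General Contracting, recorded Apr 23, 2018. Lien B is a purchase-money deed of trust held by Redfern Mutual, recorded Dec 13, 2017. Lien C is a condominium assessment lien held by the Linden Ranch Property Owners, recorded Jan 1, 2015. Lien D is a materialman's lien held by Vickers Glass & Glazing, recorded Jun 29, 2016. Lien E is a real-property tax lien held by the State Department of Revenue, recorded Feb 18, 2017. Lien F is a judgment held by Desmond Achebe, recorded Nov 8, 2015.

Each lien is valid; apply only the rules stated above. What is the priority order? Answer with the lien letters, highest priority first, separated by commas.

E, C, F, D, B, A

Adjusting effective dates: B relates back to the deed date Nov 28, 2017.
E is a real-property tax lien and takes priority over every other lien.
The other liens, earliest effective date first: C (Jan 1, 2015), F (Nov 8, 2015), D (Jun 29, 2016), B (Nov 28, 2017), A (Apr 23, 2018).
A already ranks below C; the subordination has no effect.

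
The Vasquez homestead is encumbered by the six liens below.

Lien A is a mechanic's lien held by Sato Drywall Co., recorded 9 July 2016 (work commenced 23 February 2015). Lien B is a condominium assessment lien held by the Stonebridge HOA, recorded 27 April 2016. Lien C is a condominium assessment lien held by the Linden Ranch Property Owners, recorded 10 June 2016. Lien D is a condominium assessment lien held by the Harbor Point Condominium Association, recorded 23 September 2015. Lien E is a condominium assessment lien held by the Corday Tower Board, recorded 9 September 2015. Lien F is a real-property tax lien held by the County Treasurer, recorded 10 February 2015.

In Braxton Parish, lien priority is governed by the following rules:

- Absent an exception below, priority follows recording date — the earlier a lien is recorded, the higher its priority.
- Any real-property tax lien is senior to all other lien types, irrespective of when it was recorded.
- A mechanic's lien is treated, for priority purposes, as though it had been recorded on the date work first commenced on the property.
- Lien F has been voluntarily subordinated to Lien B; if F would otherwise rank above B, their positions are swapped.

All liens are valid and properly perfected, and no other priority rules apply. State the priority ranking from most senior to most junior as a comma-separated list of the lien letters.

B, A, E, D, F, C

Adjusting effective dates: A relates back to 23 February 2015 (work commenced).
F is a real-property tax lien and takes priority over every other lien.
Ordering the rest by effective date: A (23 February 2015), E (9 September 2015), D (23 September 2015), B (27 April 2016), C (10 June 2016).
F would otherwise be senior to B, so under the subordination agreement F and B exchange positions.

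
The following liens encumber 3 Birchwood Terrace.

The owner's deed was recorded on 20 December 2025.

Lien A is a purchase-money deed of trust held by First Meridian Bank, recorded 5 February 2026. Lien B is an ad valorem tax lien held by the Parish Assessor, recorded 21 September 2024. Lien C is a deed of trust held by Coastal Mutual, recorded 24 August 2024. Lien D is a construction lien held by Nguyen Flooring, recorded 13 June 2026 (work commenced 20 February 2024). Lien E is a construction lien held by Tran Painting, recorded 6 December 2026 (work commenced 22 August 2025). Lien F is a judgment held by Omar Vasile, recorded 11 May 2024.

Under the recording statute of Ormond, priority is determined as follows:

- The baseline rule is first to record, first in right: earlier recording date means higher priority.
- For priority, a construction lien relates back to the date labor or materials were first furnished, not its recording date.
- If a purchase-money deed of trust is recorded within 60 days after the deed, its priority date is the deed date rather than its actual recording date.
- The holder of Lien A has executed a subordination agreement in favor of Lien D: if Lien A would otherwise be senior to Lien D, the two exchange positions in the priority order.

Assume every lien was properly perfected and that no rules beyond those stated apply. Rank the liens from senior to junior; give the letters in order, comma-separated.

Effective dates after the stated exceptions: A was recorded within the 60-day window, so its effective date is the deed date 20 December 2025; D is treated as recorded 20 February 2024, the work-commencement date; E is treated as recorded 22 August 2025, the work-commencement date.
By effective date: D (20 February 2024), F (11 May 2024), C (24 August 2024), B (21 September 2024), E (22 August 2025), A (20 December 2025).
Since A is not senior to D, the subordination leaves the order unchanged.

D, F, C, B, E, A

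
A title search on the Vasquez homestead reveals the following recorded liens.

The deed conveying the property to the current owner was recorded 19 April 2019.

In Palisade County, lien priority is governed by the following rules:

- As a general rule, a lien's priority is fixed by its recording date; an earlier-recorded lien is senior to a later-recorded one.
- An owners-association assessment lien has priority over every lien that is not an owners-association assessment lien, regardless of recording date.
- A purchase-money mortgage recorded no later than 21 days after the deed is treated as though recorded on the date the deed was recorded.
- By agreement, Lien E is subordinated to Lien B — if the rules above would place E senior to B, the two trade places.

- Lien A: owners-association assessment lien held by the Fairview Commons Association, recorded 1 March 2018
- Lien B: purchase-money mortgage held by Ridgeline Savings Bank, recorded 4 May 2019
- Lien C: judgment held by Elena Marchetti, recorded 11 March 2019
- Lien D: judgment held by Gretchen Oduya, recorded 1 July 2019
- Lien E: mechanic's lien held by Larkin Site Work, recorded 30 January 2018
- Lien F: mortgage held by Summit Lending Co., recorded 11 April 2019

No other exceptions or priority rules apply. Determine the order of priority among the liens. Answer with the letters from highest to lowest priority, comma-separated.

Adjusting effective dates: B relates back to the deed date 19 April 2019.
A is an owners-association assessment lien, so it outranks all other liens regardless of date.
Among the remaining liens, by effective date: E (30 January 2018), C (11 March 2019), F (11 April 2019), B (19 April 2019), D (1 July 2019).
E is senior to B before the subordination, so the two trade places.

A, B, C, F, E, D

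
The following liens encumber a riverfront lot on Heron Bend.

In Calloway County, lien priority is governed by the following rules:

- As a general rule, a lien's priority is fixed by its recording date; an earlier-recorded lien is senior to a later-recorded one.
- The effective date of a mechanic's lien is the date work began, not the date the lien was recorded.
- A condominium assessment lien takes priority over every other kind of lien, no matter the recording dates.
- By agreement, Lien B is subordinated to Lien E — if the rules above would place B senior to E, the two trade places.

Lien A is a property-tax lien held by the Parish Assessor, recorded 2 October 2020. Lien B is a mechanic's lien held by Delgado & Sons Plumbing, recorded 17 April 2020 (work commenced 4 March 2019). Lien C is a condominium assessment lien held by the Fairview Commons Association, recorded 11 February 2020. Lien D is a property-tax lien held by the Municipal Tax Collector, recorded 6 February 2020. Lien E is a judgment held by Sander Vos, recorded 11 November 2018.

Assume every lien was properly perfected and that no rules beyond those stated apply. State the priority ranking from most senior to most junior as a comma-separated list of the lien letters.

C, E, B, D, A

Adjusting effective dates: B relates back to 4 March 2019 (work commenced).
As a condominium assessment lien, C is senior to every other lien.
Among the remaining liens, by effective date: E (11 November 2018), B (4 March 2019), D (6 February 2020), A (2 October 2020).
B is already junior to E, so the subordination agreement changes nothing.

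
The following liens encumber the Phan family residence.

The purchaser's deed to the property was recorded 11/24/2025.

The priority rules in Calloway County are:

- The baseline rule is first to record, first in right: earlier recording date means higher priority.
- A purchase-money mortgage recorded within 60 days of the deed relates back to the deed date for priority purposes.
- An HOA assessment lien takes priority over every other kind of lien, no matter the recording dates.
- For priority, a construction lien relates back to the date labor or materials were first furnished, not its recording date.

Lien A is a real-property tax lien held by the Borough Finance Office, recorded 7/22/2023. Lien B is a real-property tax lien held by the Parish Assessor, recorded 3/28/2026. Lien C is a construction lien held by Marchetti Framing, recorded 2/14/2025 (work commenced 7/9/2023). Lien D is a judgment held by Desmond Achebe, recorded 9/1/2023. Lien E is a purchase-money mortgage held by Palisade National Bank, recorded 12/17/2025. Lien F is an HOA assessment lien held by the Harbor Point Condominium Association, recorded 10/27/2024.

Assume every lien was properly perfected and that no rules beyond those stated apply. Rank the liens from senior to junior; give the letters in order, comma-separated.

F, C, A, D, E, B

Effective dates: C relates back to 7/9/2023 (work commenced); E's effective date is the deed date, 11/24/2025.
F is an HOA assessment lien and takes priority over every other lien.
Among the remaining liens, by effective date: C (7/9/2023), A (7/22/2023), D (9/1/2023), E (11/24/2025), B (3/28/2026).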